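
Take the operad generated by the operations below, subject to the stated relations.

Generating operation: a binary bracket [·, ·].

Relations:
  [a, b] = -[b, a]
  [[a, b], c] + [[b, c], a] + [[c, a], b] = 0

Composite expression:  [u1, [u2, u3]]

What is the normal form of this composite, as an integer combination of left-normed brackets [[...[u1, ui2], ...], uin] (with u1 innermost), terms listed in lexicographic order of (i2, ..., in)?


[[u1, u2], u3] - [[u1, u3], u2]

Antisymmetry and Jacobi reduce to u1-anchored left-normed brackets.
Composite bracket: [u1, [u2, u3]]
Full expansion: 4 signed words from ab - ba (2^2 = 4).
Collect the words opening with u1:
  u1u2u3 (sign +1) contributes +[[u1, u2], u3]
  u1u3u2 (sign -1) contributes -[[u1, u3], u2]


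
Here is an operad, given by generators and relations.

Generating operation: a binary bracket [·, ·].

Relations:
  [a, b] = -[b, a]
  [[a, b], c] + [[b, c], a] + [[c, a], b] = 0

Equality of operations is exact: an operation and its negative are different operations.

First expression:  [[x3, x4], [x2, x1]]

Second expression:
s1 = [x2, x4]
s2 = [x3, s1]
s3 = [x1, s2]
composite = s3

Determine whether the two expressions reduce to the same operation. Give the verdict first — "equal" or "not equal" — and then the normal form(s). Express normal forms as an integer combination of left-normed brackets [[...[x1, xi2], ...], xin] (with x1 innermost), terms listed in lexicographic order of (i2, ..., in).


not equal: they reduce to [[[x1, x2], x3], x4] - [[[x1, x2], x4], x3] and -[[[x1, x2], x4], x3] + [[[x1, x3], x2], x4] - [[[x1, x3], x4], x2] + [[[x1, x4], x2], x3]

Reducing the first expression gives [[[x1, x2], x3], x4] - [[[x1, x2], x4], x3]
Reducing the second expression gives -[[[x1, x2], x4], x3] + [[[x1, x3], x2], x4] - [[[x1, x3], x4], x2] + [[[x1, x4], x2], x3]
Different reductions; not equal.


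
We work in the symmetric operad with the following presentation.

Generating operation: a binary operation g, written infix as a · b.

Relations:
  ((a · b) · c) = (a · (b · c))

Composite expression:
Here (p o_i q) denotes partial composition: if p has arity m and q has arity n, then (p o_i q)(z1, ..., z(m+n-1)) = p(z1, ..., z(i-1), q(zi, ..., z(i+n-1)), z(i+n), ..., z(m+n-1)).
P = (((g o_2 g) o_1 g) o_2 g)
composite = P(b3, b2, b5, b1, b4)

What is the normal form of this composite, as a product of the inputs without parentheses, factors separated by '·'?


b3 · b2 · b5 · b1 · b4

The g-tree's shape is irrelevant; the b-reading-order decides.
(b2 · b5) collapses to b2 · b5
(b3 · (b2 · b5)) collapses to b3 · b2 · b5
(b1 · b4) collapses to b1 · b4
((b3 · (b2 · b5)) · (b1 · b4)) collapses to b3 · b2 · b5 · b1 · b4


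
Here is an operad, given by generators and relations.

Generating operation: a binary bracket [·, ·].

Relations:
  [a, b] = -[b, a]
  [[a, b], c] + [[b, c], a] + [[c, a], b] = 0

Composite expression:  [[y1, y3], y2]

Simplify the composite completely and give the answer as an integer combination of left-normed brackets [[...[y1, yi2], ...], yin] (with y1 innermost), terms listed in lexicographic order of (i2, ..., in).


Left-normed coefficients sit on the y1-initial expansion words.
Composite bracket: [[y1, y3], y2]
Each bracket splits as ab - ba, giving 4 signed words (2^2 = 4).
The y1-initial words carry the normal form:
  sign of y1y3y2 is +1, so it contributes +[[y1, y3], y2]

[[y1, y3], y2]


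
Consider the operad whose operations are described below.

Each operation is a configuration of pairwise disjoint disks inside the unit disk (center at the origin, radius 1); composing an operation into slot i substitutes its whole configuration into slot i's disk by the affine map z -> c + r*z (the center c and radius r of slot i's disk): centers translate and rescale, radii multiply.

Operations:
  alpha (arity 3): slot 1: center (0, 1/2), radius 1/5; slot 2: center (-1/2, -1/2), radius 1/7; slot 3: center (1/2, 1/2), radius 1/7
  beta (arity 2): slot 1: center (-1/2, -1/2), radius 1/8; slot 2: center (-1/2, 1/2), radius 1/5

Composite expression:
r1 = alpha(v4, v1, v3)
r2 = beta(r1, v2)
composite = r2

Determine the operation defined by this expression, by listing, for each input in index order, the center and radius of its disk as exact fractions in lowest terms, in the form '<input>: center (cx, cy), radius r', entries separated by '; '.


Affine substitution under beta: radii multiply and v-centers shift.
v4: after 2 affine steps, its disk has center (-1/2, -7/16), radius 1/40
v1: after 2 affine steps, its disk has center (-9/16, -9/16), radius 1/56
v3: after 2 affine steps, its disk has center (-7/16, -7/16), radius 1/56
v2: after 1 affine step, its disk has center (-1/2, 1/2), radius 1/5

v1: center (-9/16, -9/16), radius 1/56; v2: center (-1/2, 1/2), radius 1/5; v3: center (-7/16, -7/16), radius 1/56; v4: center (-1/2, -7/16), radius 1/40


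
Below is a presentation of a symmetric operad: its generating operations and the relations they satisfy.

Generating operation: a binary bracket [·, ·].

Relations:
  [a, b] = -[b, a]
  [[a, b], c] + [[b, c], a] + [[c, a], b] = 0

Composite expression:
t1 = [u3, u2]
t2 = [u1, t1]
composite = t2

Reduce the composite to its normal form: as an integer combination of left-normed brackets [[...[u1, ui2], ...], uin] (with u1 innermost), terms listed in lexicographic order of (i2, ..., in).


A multilinear Lie element is pinned by u1-initial words (u1 innermost).
Composite bracket: [u1, [u3, u2]]
Expanding via [a, b] = ab - ba: 4 signed words (2^2 = 4).
Words beginning with u1 determine it all:
  the word u1u2u3 carries sign -1 and contributes -[[u1, u2], u3]
  the word u1u3u2 carries sign +1 and contributes +[[u1, u3], u2]

-[[u1, u2], u3] + [[u1, u3], u2]


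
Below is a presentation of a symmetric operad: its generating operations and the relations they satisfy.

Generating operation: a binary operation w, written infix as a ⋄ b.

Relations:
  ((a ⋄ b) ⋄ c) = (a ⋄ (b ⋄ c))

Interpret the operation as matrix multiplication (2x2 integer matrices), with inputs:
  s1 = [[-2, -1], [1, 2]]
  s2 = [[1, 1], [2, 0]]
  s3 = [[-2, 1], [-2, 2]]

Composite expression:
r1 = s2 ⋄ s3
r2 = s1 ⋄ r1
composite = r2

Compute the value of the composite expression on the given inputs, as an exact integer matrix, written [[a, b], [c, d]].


(s2 ⋄ s3) = [[-4, 3], [-4, 2]]
(s1 ⋄ (s2 ⋄ s3)) = [[12, -8], [-12, 7]]

[[12, -8], [-12, 7]]


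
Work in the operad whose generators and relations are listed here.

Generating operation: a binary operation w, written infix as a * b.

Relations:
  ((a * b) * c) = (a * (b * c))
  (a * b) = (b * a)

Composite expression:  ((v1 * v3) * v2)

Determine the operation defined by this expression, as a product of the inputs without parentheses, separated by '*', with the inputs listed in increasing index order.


v1 * v2 * v3

Shape and order are irrelevant to w; the v-input set decides.
(v1 * v3) reduces to v1 * v3
((v1 * v3) * v2) reduces to v1 * v3 * v2
the factors in increasing index order: v1 * v2 * v3


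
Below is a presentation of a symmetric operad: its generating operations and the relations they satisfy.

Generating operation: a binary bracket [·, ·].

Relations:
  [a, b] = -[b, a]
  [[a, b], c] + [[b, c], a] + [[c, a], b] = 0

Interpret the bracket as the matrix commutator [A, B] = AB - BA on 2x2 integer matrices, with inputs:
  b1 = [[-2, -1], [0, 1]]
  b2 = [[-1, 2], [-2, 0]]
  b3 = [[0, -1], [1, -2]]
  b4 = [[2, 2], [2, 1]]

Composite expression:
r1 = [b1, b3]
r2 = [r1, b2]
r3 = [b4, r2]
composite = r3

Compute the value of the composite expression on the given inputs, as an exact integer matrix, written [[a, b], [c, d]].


[b1, b3] = [[-1, 5], [3, 1]]
[[b1, b3], b2] = [[-16, 1], [-7, 16]]
[b4, [[b1, b3], b2]] = [[-16, 65], [-57, 16]]

[[-16, 65], [-57, 16]]


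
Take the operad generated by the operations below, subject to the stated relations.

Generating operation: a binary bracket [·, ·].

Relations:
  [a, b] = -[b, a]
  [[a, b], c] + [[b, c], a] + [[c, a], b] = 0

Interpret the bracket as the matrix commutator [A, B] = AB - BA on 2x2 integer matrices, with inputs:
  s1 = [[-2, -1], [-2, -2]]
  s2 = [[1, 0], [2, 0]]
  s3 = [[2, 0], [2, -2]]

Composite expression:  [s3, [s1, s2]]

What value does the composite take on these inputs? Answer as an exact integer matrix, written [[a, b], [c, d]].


[s1, s2] = [[-2, 1], [-2, 2]]
[s3, [s1, s2]] = [[-2, 4], [0, 2]]

[[-2, 4], [0, 2]]


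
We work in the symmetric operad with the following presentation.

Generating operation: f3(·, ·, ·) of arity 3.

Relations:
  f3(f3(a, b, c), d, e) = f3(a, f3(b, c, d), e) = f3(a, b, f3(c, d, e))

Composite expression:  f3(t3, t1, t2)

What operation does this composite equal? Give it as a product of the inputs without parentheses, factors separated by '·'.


t3 · t1 · t2


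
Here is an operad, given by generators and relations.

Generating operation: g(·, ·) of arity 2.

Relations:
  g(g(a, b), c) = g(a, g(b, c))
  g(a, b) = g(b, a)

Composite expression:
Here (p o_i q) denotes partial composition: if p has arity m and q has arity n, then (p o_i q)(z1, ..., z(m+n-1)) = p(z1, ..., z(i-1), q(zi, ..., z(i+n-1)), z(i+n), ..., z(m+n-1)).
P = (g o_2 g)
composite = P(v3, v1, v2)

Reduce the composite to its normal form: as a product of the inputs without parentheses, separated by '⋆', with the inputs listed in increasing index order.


v1 ⋆ v2 ⋆ v3

Shape and order are irrelevant to g; the v-input set decides.
g(v1, v2) collapses to v1 ⋆ v2
g(v3, g(v1, v2)) collapses to v3 ⋆ v1 ⋆ v2
commutativity sorts the factors: v1 ⋆ v2 ⋆ v3


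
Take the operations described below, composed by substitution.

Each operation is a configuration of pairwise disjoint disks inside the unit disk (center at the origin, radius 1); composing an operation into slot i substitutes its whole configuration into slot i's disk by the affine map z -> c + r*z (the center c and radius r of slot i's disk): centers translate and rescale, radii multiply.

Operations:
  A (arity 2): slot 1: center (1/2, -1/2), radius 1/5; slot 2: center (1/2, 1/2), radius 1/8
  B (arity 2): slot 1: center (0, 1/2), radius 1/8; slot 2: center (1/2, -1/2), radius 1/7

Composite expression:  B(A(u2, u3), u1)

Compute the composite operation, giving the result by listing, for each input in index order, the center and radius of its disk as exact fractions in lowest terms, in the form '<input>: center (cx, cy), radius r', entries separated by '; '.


Affine substitution under B: radii multiply and u-centers shift.
for u2, the 2-step affine chain lands on center (1/16, 7/16), radius 1/40
for u3, the 2-step affine chain lands on center (1/16, 9/16), radius 1/64
for u1, the 1-step affine chain lands on center (1/2, -1/2), radius 1/7

u1: center (1/2, -1/2), radius 1/7; u2: center (1/16, 7/16), radius 1/40; u3: center (1/16, 9/16), radius 1/64


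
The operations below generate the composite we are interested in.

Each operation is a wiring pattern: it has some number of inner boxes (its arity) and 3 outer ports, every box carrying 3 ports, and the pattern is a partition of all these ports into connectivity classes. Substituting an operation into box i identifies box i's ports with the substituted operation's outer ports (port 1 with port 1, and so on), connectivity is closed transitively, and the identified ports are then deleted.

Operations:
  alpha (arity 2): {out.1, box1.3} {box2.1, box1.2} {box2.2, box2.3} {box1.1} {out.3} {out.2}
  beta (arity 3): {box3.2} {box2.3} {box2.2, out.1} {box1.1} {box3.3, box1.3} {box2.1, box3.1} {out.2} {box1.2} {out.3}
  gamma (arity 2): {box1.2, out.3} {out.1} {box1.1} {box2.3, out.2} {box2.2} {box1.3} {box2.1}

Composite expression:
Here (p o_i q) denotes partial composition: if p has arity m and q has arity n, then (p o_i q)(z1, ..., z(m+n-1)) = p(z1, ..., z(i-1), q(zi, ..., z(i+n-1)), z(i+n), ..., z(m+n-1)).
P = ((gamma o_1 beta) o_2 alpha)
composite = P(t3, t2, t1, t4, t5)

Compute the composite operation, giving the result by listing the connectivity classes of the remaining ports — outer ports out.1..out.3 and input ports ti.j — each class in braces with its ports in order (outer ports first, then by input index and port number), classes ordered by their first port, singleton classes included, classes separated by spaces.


Two ports join when wires chain via gamma-identified ports.
the subtree at alpha composes to {out.1, t2.3} {out.2} {out.3} {t1.1, t2.2} {t1.2, t1.3} {t2.1} on (t2, t1); out.j = own outer ports
the subtree at beta composes to {out.1} {out.2} {out.3} {t1.1, t2.2} {t1.2, t1.3} {t2.1} {t2.3, t4.1} {t3.1} {t3.2} {t3.3, t4.3} {t4.2} on (t3, t2, t1, t4); out.j = own outer ports
the subtree at gamma composes to {out.1} {out.2, t5.3} {out.3} {t1.1, t2.2} {t1.2, t1.3} {t2.1} {t2.3, t4.1} {t3.1} {t3.2} {t3.3, t4.3} {t4.2} {t5.1} {t5.2} on (t3, t2, t1, t4, t5); out.j = own outer ports

{out.1} {out.2, t5.3} {out.3} {t1.1, t2.2} {t1.2, t1.3} {t2.1} {t2.3, t4.1} {t3.1} {t3.2} {t3.3, t4.3} {t4.2} {t5.1} {t5.2}


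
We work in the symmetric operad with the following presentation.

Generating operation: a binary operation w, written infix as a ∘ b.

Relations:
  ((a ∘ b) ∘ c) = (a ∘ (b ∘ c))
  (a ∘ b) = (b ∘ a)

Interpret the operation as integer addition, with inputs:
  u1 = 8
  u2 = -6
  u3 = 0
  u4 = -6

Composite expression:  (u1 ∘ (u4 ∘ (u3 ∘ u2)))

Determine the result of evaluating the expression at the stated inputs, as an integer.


-4

(u3 ∘ u2) = -6
(u4 ∘ (u3 ∘ u2)) = -12
(u1 ∘ (u4 ∘ (u3 ∘ u2))) = -4


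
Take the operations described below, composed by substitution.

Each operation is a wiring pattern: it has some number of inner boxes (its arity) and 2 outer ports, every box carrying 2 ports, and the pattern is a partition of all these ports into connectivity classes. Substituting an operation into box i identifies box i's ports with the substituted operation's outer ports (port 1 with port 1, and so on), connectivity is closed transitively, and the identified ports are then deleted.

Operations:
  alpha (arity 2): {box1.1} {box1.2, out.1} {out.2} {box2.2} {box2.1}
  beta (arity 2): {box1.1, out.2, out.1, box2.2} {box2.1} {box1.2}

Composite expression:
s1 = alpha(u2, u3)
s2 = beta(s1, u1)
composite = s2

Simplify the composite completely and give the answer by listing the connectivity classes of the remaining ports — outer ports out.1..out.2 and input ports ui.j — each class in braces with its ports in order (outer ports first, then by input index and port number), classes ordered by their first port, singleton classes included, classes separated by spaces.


Substituting into beta glues patterns; closure does the rest.
after alpha, the pattern on (u2, u3) reads {out.1, u2.2} {out.2} {u2.1} {u3.1} {u3.2} (out.j = its outer ports)
after beta, the pattern on (u2, u3, u1) reads {out.1, out.2, u1.2, u2.2} {u1.1} {u2.1} {u3.1} {u3.2} (out.j = its outer ports)

{out.1, out.2, u1.2, u2.2} {u1.1} {u2.1} {u3.1} {u3.2}


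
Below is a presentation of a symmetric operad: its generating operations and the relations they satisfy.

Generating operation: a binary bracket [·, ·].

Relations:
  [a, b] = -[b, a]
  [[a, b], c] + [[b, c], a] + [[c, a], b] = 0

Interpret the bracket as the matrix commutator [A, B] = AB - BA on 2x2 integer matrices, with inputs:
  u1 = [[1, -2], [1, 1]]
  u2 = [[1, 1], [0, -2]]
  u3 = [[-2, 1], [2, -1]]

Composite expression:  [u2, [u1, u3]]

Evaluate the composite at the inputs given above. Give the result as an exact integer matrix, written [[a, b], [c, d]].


[u1, u3] = [[-5, -2], [-1, 5]]
[u2, [u1, u3]] = [[-1, 4], [3, 1]]

[[-1, 4], [3, 1]]


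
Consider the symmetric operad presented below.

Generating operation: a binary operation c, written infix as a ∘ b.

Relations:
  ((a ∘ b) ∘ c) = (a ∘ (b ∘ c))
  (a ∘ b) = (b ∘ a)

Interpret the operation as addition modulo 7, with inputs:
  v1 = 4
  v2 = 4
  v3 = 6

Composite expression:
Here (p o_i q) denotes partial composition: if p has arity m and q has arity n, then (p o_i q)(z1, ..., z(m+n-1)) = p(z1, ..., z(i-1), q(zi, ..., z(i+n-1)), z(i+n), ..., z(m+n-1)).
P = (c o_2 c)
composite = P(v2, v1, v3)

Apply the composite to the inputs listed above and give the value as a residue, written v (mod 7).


(v1 ∘ v3) = 3
(v2 ∘ (v1 ∘ v3)) = 0

0 (mod 7)


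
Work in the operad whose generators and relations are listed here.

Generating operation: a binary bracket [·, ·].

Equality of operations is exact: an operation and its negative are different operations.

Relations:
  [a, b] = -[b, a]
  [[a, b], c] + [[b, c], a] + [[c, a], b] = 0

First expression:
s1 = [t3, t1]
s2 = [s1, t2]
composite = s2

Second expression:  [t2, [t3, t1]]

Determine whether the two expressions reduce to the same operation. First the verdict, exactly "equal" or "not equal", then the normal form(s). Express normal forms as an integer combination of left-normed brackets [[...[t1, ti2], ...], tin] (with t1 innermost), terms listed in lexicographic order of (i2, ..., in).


not equal; the first gives -[[t1, t3], t2] and the second [[t1, t3], t2]

The first composite normalizes to -[[t1, t3], t2]
The second composite normalizes to [[t1, t3], t2]
They disagree, so not equal.


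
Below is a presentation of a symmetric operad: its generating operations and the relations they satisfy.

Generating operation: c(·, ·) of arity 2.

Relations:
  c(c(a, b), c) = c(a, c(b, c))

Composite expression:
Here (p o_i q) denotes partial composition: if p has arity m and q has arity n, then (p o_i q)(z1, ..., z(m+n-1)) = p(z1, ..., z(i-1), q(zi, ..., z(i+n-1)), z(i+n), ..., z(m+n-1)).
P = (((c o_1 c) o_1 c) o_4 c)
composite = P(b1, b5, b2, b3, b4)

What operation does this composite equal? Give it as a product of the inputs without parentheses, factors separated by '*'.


b1 * b5 * b2 * b3 * b4


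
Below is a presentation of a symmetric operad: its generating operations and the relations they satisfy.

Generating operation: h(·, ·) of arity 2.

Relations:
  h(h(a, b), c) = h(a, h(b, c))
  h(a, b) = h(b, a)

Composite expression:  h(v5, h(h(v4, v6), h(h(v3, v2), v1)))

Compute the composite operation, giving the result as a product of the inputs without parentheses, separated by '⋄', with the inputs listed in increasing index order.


v1 ⋄ v2 ⋄ v3 ⋄ v4 ⋄ v5 ⋄ v6

Both nesting and order wash out for h; what remains is which v's occur.
h(v4, v6) reduces to v4 ⋄ v6
h(v3, v2) reduces to v3 ⋄ v2
h(h(v3, v2), v1) reduces to v3 ⋄ v2 ⋄ v1
h(h(v4, v6), h(h(v3, v2), v1)) reduces to v4 ⋄ v6 ⋄ v3 ⋄ v2 ⋄ v1
h(v5, h(h(v4, v6), h(h(v3, v2), v1))) reduces to v5 ⋄ v4 ⋄ v6 ⋄ v3 ⋄ v2 ⋄ v1
sorting the factors by input index: v1 ⋄ v2 ⋄ v3 ⋄ v4 ⋄ v5 ⋄ v6


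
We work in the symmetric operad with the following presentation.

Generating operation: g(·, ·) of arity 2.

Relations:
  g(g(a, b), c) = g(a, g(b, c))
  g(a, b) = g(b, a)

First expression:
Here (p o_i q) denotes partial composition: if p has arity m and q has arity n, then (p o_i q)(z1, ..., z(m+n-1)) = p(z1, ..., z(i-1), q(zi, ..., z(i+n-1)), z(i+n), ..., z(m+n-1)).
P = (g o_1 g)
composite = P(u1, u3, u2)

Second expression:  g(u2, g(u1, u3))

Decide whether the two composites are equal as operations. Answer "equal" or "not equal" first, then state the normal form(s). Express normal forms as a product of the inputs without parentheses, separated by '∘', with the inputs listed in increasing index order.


Normal form of the first expression: u1 ∘ u2 ∘ u3
Normal form of the second expression: u1 ∘ u2 ∘ u3
Same normal form: equal.

equal — both sides give u1 ∘ u2 ∘ u3


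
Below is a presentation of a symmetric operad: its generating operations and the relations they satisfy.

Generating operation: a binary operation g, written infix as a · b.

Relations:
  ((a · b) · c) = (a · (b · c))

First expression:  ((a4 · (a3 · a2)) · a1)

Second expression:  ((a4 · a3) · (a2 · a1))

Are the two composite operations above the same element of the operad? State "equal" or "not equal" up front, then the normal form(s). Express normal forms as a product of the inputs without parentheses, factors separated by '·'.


Normal form of the first expression: a4 · a3 · a2 · a1
Normal form of the second expression: a4 · a3 · a2 · a1
The forms coincide; equal.

equal; the common form is a4 · a3 · a2 · a1


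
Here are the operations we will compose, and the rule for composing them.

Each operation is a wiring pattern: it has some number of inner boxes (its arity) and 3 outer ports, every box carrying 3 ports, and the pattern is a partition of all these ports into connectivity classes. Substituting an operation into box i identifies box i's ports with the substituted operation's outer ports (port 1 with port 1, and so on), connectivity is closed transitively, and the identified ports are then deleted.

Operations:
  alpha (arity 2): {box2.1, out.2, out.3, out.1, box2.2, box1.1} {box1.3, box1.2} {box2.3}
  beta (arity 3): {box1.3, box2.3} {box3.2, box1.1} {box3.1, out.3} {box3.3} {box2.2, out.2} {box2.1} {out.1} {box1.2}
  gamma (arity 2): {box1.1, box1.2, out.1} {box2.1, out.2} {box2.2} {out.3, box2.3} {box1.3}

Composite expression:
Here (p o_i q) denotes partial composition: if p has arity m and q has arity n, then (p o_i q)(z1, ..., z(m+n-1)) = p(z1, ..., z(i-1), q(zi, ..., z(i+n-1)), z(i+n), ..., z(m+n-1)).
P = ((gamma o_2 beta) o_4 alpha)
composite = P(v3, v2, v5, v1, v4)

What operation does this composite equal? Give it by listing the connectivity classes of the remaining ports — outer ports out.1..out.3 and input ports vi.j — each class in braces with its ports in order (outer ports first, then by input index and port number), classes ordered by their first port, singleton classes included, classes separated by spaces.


{out.1, v3.1, v3.2} {out.2} {out.3, v1.1, v2.1, v4.1, v4.2} {v1.2, v1.3} {v2.2} {v2.3, v5.3} {v3.3} {v4.3} {v5.1} {v5.2}

Treat the ports identified at gamma as solder joints: merge, then drop.
composing alpha on (v1, v4), with out.j its own outer ports: {out.1, out.2, out.3, v1.1, v4.1, v4.2} {v1.2, v1.3} {v4.3}
composing beta on (v2, v5, v1, v4), with out.j its own outer ports: {out.1} {out.2, v5.2} {out.3, v1.1, v2.1, v4.1, v4.2} {v1.2, v1.3} {v2.2} {v2.3, v5.3} {v4.3} {v5.1}
composing gamma on (v3, v2, v5, v1, v4), with out.j its own outer ports: {out.1, v3.1, v3.2} {out.2} {out.3, v1.1, v2.1, v4.1, v4.2} {v1.2, v1.3} {v2.2} {v2.3, v5.3} {v3.3} {v4.3} {v5.1} {v5.2}


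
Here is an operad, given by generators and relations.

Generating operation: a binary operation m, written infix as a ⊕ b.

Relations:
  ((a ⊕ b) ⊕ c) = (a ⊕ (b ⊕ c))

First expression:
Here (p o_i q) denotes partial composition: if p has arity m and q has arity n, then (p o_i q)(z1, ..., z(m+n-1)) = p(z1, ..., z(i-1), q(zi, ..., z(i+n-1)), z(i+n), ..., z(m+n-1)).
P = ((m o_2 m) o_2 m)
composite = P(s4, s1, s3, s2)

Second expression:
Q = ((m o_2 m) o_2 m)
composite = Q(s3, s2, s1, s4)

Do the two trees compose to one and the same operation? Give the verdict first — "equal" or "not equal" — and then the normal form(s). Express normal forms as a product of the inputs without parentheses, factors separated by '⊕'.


The first expression reduces to s4 ⊕ s1 ⊕ s3 ⊕ s2
The second expression reduces to s3 ⊕ s2 ⊕ s1 ⊕ s4
Different reductions; not equal.

not equal; first: s4 ⊕ s1 ⊕ s3 ⊕ s2; second: s3 ⊕ s2 ⊕ s1 ⊕ s4


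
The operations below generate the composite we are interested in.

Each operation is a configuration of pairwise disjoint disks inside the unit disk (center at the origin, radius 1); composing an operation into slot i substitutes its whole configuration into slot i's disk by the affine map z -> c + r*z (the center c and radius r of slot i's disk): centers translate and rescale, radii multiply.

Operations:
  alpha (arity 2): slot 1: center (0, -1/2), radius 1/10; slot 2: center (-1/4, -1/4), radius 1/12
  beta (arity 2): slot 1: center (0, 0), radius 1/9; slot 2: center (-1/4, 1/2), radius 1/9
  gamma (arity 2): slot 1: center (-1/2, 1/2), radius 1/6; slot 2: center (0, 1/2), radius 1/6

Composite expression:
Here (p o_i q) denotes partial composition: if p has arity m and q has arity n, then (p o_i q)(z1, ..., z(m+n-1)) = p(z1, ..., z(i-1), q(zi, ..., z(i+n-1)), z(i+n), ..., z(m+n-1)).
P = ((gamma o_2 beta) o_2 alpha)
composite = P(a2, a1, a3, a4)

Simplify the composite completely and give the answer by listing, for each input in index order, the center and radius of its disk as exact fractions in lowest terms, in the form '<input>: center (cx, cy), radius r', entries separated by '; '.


a1: center (0, 53/108), radius 1/540; a2: center (-1/2, 1/2), radius 1/6; a3: center (-1/216, 107/216), radius 1/648; a4: center (-1/24, 7/12), radius 1/54

Follow each a-input down from gamma: c' goes to c + r*c', radius to r*r'.
input a2: applying the 1 nested substitution gives center (-1/2, 1/2), radius 1/6
input a1: applying the 3 nested substitutions gives center (0, 53/108), radius 1/540
input a3: applying the 3 nested substitutions gives center (-1/216, 107/216), radius 1/648
input a4: applying the 2 nested substitutions gives center (-1/24, 7/12), radius 1/54


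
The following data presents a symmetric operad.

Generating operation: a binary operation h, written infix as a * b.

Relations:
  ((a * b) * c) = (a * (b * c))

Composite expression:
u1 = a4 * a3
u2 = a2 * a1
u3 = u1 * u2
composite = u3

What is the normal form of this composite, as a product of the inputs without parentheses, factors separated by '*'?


a4 * a3 * a2 * a1

Key point: h is associative — brackets drop, the a-order remains.
(a4 * a3) linearizes to a4 * a3
(a2 * a1) linearizes to a2 * a1
((a4 * a3) * (a2 * a1)) linearizes to a4 * a3 * a2 * a1


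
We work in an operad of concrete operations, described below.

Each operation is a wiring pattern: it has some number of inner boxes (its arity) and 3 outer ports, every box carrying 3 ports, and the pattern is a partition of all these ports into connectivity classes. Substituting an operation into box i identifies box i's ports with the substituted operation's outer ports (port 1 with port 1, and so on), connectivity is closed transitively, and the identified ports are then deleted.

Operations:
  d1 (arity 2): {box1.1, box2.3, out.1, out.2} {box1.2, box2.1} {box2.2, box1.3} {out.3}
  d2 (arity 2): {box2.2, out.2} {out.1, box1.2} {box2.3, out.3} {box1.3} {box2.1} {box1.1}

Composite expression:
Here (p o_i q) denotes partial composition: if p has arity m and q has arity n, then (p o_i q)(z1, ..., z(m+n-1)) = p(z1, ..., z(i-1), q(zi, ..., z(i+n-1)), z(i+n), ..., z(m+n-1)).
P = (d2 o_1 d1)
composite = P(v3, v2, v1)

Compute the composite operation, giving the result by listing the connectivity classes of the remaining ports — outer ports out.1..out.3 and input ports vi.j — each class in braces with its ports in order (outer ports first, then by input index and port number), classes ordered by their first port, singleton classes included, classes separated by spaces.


{out.1, v2.3, v3.1} {out.2, v1.2} {out.3, v1.3} {v1.1} {v2.1, v3.2} {v2.2, v3.3}

Treat the ports identified at d2 as solder joints: merge, then drop.
stage d1: inputs (v3, v2), connectivity {out.1, out.2, v2.3, v3.1} {out.3} {v2.1, v3.2} {v2.2, v3.3}, out.j its boundary
stage d2: inputs (v3, v2, v1), connectivity {out.1, v2.3, v3.1} {out.2, v1.2} {out.3, v1.3} {v1.1} {v2.1, v3.2} {v2.2, v3.3}, out.j its boundary


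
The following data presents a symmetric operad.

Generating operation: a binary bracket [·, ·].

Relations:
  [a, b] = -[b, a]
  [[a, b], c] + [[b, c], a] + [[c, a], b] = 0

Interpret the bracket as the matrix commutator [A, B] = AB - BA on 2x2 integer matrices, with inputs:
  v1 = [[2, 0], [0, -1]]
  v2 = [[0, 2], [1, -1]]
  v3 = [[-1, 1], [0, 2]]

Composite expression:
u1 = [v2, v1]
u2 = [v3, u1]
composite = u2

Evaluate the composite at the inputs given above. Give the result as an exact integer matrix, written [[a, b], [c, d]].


[[3, 18], [9, -3]]


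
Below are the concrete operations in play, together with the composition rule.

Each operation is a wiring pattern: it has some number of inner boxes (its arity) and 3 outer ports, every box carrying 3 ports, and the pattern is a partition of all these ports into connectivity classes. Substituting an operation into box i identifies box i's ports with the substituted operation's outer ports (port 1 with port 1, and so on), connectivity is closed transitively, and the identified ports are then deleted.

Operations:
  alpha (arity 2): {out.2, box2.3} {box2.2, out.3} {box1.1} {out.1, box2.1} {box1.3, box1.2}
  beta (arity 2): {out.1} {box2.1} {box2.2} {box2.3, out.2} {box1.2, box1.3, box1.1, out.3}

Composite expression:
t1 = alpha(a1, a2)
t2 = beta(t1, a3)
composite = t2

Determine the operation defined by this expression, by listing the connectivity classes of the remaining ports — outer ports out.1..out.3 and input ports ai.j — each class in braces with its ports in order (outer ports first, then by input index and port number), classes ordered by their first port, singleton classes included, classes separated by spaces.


Two ports join when wires chain via beta-identified ports.
stage alpha: inputs (a1, a2), connectivity {out.1, a2.1} {out.2, a2.3} {out.3, a2.2} {a1.1} {a1.2, a1.3}, out.j its boundary
stage beta: inputs (a1, a2, a3), connectivity {out.1} {out.2, a3.3} {out.3, a2.1, a2.2, a2.3} {a1.1} {a1.2, a1.3} {a3.1} {a3.2}, out.j its boundary

{out.1} {out.2, a3.3} {out.3, a2.1, a2.2, a2.3} {a1.1} {a1.2, a1.3} {a3.1} {a3.2}


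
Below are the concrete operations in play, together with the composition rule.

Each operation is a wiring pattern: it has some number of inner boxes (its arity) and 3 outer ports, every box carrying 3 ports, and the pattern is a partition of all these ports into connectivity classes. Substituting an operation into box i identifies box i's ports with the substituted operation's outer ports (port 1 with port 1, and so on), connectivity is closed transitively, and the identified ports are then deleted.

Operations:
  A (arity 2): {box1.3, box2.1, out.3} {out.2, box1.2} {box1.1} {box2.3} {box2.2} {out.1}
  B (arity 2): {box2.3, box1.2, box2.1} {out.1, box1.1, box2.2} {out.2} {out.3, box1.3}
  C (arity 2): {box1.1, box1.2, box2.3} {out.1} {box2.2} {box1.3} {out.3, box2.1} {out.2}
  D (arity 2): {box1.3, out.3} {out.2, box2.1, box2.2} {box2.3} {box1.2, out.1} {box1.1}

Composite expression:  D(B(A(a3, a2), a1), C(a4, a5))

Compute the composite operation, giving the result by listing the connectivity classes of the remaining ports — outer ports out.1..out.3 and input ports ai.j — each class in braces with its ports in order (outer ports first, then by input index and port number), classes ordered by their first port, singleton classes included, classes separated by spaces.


Connectivity passes through glued D-boundaries; trace each wire chain.
stage A: inputs (a3, a2), connectivity {out.1} {out.2, a3.2} {out.3, a2.1, a3.3} {a2.2} {a2.3} {a3.1}, out.j its boundary
stage B: inputs (a3, a2, a1), connectivity {out.1, a1.2} {out.2} {out.3, a2.1, a3.3} {a1.1, a1.3, a3.2} {a2.2} {a2.3} {a3.1}, out.j its boundary
stage C: inputs (a4, a5), connectivity {out.1} {out.2} {out.3, a5.1} {a4.1, a4.2, a5.3} {a4.3} {a5.2}, out.j its boundary
stage D: inputs (a3, a2, a1, a4, a5), connectivity {out.1} {out.2} {out.3, a2.1, a3.3} {a1.1, a1.3, a3.2} {a1.2} {a2.2} {a2.3} {a3.1} {a4.1, a4.2, a5.3} {a4.3} {a5.1} {a5.2}, out.j its boundary

{out.1} {out.2} {out.3, a2.1, a3.3} {a1.1, a1.3, a3.2} {a1.2} {a2.2} {a2.3} {a3.1} {a4.1, a4.2, a5.3} {a4.3} {a5.1} {a5.2}


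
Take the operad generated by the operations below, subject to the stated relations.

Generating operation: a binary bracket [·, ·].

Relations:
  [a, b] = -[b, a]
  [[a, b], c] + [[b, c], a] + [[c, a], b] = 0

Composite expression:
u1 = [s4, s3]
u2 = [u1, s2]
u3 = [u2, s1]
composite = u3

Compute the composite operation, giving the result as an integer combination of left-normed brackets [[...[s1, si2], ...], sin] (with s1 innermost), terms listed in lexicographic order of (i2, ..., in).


-[[[s1, s2], s3], s4] + [[[s1, s2], s4], s3] + [[[s1, s3], s4], s2] - [[[s1, s4], s3], s2]

In the tensor algebra, words opening s1 carry the s1-anchored form.
Composite bracket: [[[s4, s3], s2], s1]
Each bracket splits as ab - ba, giving 8 signed words (2^3 = 8).
The s1-initial words carry the normal form:
  sign of s1s2s3s4 is -1, so it contributes -[[[s1, s2], s3], s4]
  sign of s1s2s4s3 is +1, so it contributes +[[[s1, s2], s4], s3]
  sign of s1s3s4s2 is +1, so it contributes +[[[s1, s3], s4], s2]
  sign of s1s4s3s2 is -1, so it contributes -[[[s1, s4], s3], s2]


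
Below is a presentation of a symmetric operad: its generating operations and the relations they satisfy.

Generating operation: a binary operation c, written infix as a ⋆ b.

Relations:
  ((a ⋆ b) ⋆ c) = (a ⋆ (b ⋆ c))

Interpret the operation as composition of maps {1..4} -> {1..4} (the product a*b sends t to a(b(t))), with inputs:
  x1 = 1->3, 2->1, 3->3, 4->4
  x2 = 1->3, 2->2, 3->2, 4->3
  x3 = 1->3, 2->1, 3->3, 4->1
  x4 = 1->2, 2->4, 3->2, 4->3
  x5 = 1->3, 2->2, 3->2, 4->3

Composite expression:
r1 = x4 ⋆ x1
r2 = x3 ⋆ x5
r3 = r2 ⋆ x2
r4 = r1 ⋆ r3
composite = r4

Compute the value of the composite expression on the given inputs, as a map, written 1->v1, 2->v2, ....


1->2, 2->2, 3->2, 4->2


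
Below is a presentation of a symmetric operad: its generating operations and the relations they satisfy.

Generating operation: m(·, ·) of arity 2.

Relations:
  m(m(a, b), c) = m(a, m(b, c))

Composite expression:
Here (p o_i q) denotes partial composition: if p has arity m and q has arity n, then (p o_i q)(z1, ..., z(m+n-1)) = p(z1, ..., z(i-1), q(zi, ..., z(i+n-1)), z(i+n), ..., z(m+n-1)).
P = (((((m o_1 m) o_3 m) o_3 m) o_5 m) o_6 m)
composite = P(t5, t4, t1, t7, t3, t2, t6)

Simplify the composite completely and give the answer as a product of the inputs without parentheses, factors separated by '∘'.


Every regrouping of m is equal, so read the t-inputs in written order.
m(t5, t4) collapses to t5 ∘ t4
m(t1, t7) collapses to t1 ∘ t7
m(t2, t6) collapses to t2 ∘ t6
m(t3, m(t2, t6)) collapses to t3 ∘ t2 ∘ t6
m(m(t1, t7), m(t3, m(t2, t6))) collapses to t1 ∘ t7 ∘ t3 ∘ t2 ∘ t6
m(m(t5, t4), m(m(t1, t7), m(t3, m(t2, t6)))) collapses to t5 ∘ t4 ∘ t1 ∘ t7 ∘ t3 ∘ t2 ∘ t6

t5 ∘ t4 ∘ t1 ∘ t7 ∘ t3 ∘ t2 ∘ t6


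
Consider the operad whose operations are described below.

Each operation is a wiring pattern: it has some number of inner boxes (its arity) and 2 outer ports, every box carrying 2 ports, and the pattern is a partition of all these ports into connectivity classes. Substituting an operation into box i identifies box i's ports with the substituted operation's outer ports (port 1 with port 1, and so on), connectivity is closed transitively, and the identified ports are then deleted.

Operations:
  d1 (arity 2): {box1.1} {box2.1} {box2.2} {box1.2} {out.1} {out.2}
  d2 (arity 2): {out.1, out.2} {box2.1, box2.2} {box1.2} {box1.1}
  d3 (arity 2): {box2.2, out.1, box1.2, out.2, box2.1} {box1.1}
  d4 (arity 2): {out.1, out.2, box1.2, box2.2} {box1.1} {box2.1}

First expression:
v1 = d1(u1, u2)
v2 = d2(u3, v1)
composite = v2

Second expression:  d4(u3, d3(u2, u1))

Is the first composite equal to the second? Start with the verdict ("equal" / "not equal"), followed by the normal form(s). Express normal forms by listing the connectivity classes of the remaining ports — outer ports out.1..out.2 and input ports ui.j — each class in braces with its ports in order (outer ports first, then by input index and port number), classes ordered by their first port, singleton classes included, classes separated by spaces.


not equal: they reduce to {out.1, out.2} {u1.1} {u1.2} {u2.1} {u2.2} {u3.1} {u3.2} and {out.1, out.2, u1.1, u1.2, u2.2, u3.2} {u2.1} {u3.1}

The first expression reduces to {out.1, out.2} {u1.1} {u1.2} {u2.1} {u2.2} {u3.1} {u3.2}
The second expression reduces to {out.1, out.2, u1.1, u1.2, u2.2, u3.2} {u2.1} {u3.1}
The normal forms differ: not equal.


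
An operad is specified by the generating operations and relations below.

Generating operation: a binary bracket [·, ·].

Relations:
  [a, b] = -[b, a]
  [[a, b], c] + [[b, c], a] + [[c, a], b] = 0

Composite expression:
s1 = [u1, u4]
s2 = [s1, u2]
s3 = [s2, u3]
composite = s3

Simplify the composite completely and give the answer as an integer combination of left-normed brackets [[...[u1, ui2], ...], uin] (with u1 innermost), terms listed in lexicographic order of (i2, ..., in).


Expand each bracket as ab - ba; the u1-initial words give the coefficients.
Composite bracket: [[[u1, u4], u2], u3]
Under [a, b] = ab - ba we get 8 signed associative words (2^3 = 8).
Coefficients come from the u1-initial words:
  u1u4u2u3 (sign +1) contributes +[[[u1, u4], u2], u3]

[[[u1, u4], u2], u3]


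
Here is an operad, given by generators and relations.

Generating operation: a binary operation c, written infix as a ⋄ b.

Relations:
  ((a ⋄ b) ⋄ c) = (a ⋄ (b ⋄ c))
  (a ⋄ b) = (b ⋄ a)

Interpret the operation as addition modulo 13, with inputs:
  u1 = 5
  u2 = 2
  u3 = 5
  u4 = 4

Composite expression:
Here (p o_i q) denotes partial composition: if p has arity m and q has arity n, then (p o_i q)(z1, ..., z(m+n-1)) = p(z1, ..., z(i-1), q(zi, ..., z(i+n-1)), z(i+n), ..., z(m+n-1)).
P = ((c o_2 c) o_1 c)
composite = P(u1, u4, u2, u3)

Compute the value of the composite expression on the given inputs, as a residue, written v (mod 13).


3 (mod 13)

(u1 ⋄ u4) = 9
(u2 ⋄ u3) = 7
((u1 ⋄ u4) ⋄ (u2 ⋄ u3)) = 3


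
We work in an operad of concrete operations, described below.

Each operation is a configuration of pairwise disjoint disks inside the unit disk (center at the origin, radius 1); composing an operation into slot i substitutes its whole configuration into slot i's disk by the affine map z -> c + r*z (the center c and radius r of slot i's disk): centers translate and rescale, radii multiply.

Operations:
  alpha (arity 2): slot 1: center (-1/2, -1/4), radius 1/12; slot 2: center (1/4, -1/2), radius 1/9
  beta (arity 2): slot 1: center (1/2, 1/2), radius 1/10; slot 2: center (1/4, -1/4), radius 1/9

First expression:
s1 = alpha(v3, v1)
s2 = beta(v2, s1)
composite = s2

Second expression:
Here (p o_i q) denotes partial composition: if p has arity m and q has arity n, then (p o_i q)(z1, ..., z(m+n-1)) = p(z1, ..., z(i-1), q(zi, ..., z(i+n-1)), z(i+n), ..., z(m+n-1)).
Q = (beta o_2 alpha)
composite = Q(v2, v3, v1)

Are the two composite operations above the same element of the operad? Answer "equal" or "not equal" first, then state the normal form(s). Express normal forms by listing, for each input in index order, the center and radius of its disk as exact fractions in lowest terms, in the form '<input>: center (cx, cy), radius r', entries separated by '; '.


equal; both compose to v1: center (5/18, -11/36), radius 1/81; v2: center (1/2, 1/2), radius 1/10; v3: center (7/36, -5/18), radius 1/108

Reducing the first expression gives v1: center (5/18, -11/36), radius 1/81; v2: center (1/2, 1/2), radius 1/10; v3: center (7/36, -5/18), radius 1/108
Reducing the second expression gives v1: center (5/18, -11/36), radius 1/81; v2: center (1/2, 1/2), radius 1/10; v3: center (7/36, -5/18), radius 1/108
The normal forms match — equal.


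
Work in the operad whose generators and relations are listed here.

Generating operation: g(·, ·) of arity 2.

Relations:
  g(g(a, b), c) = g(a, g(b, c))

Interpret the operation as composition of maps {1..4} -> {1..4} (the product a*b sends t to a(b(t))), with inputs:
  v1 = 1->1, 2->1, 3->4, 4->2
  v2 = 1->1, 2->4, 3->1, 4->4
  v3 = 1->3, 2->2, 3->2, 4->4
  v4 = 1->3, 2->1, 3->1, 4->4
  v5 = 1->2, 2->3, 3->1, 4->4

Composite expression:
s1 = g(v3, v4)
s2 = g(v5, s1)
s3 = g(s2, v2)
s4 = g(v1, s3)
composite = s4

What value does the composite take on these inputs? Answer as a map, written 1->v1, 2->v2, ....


1->4, 2->2, 3->4, 4->2

g(v3, v4) = 1->2, 2->3, 3->3, 4->4
g(v5, g(v3, v4)) = 1->3, 2->1, 3->1, 4->4
g(g(v5, g(v3, v4)), v2) = 1->3, 2->4, 3->3, 4->4
g(v1, g(g(v5, g(v3, v4)), v2)) = 1->4, 2->2, 3->4, 4->2
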